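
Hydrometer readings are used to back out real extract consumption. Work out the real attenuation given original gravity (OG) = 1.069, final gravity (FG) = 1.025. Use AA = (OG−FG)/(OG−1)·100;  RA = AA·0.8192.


AA = (1.069 − 1.025)/(1.069 − 1)·100 = 63.7681
RA = 63.7681·0.8192

52.2388 %


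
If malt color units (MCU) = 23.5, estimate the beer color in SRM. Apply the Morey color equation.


SRM = 1.4922 · MCU^0.6859
SRM = 1.4922 · 23.5^0.6859

13.0090 SRM


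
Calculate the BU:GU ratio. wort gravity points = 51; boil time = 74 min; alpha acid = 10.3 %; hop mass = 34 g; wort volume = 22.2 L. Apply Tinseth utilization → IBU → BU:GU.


U = 1.65·0.000125^(GP/1000)·(1−e^(−0.04t))/4.15;  IBU = (α/100)·m·U·1000/V;  BU:GU = IBU/GP
U = 1.65·0.000125^(51/1000)·(1−e^(−0.04·74))/4.15 = 0.2384
IBU = (10.3/100)·34·0.2384·1000/22.2 = 37.6039
BU:GU = 37.6039/51

0.7373


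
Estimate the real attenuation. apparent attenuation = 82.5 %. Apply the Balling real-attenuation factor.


RA = AA · 0.8192
RA = 82.5 · 0.8192

67.5840 %


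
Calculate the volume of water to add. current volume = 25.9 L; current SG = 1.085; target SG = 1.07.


V_water = V·((SG_curr − 1)/(SG_target − 1) − 1)
V_water = 25.9·((1.085 − 1)/(1.07 − 1) − 1)

5.5500 L


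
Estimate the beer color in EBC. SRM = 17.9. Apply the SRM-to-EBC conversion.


EBC = SRM · 1.97
EBC = 17.9 · 1.97

35.2630 EBC


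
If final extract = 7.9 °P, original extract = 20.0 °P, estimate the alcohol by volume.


SG = 259/(259 − P);  ABV = (OG − FG)·131.25
OG = 259/(259 − 20.0) = 1.0837
FG = 259/(259 − 7.9) = 1.0315
ABV = (1.0837 − 1.0315)·131.25

6.8539 % ABV


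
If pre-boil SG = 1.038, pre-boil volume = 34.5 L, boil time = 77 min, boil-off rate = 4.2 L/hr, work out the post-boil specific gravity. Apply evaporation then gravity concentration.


V_post = V_pre − rate·(t/60);  SG_post = 1 + (SG_pre−1)·V_pre/V_post
V_post = 34.5 − 4.2·(77/60) = 29.1100
SG_post = 1 + (1.038 − 1)·34.5/29.1100

1.0450


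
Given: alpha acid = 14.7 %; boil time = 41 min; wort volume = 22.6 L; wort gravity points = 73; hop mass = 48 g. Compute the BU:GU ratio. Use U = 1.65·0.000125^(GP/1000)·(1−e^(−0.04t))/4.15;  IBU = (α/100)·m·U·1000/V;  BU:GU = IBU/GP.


U = 1.65·0.000125^(73/1000)·(1−e^(−0.04·41))/4.15 = 0.1663
IBU = (14.7/100)·48·0.1663·1000/22.6 = 51.9166
BU:GU = 51.9166/73

0.7112


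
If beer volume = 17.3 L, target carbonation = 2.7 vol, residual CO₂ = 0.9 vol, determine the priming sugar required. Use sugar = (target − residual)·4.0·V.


sugar = (2.7 − 0.9)·4.0·17.3

124.5600 g


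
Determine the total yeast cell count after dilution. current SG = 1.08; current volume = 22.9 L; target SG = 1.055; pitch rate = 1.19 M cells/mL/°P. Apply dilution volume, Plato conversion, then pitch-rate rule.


V_w = V·((SG_c−1)/(SG_t−1)−1);  °P = 259 − 259/SG_t;  cells = rate·(V+V_w)·°P
V_w = 22.9·((1.08−1)/(1.055−1)−1) = 10.4091
V_final = 22.9 + 10.4091 = 33.3091
°P = 259 − 259/1.055 = 13.5024
cells = 1.19·33.3091·13.5024

535.2045 billion cells


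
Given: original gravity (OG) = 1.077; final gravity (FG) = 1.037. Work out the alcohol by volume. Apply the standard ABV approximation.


ABV = (OG − FG) · 131.25
ABV = (1.077 − 1.037) · 131.25

5.2500 % ABV


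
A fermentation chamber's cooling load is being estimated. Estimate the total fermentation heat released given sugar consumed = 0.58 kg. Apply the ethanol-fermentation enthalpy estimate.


Q = m_sugar · 590 kJ/kg
Q = 0.58 · 590

342.2000 kJ


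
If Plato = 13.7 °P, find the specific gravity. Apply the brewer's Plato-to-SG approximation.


SG = 259/(259 − P)
SG = 259/(259 − 13.7)

1.0558


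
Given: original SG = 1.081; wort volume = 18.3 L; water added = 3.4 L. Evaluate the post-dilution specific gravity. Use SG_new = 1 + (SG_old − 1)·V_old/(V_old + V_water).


pts = (1.081 − 1)·1000·18.3/(18.3 + 3.4) = 68.3088
SG_new = 1 + 68.3088/1000

1.0683


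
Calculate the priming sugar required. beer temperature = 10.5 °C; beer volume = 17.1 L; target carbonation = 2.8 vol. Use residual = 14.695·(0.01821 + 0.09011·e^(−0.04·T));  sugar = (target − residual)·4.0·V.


residual = 14.695·(0.01821 + 0.09011·e^(−0.04·10.5)) = 1.1376
sugar = (2.8 − 1.1376)·4.0·17.1

113.7057 g


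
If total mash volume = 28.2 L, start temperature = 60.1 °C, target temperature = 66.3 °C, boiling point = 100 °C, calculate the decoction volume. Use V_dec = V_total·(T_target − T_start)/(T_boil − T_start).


V_dec = 28.2·(66.3 − 60.1)/(100 − 60.1)

4.3820 L


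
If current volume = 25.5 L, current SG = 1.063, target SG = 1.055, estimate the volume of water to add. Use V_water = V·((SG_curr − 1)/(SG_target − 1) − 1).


V_water = 25.5·((1.063 − 1)/(1.055 − 1) − 1)

3.7091 L


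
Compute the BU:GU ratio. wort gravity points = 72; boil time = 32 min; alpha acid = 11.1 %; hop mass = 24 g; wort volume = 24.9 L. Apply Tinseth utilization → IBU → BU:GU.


U = 1.65·0.000125^(GP/1000)·(1−e^(−0.04t))/4.15;  IBU = (α/100)·m·U·1000/V;  BU:GU = IBU/GP
U = 1.65·0.000125^(72/1000)·(1−e^(−0.04·32))/4.15 = 0.1503
IBU = (11.1/100)·24·0.1503·1000/24.9 = 16.0791
BU:GU = 16.0791/72

0.2233


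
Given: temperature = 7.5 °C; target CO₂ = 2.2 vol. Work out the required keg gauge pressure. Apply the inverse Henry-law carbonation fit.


psi = vols/(0.01821 + 0.09011·e^(−0.04·T)) − 14.695
psi = 2.2/(0.01821 + 0.09011·e^(−0.04·7.5)) − 14.695

11.1980 psi


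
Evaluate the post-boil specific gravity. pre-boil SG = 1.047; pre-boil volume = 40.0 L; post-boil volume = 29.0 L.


SG_post = 1 + (SG_pre − 1)·V_pre/V_post
pts_pre = (1.047 − 1)·1000 = 47.0000
pts_post = 47.0000·40.0/29.0 = 64.8276
SG_post = 1 + 64.8276/1000

1.0648


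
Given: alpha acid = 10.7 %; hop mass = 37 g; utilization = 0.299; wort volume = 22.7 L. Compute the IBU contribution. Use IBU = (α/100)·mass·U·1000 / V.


IBU = (10.7/100)·37·0.299·1000 / 22.7

52.1472 IBU


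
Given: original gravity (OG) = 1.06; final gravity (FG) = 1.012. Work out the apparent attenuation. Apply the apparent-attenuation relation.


AA = (OG − FG)/(OG − 1) · 100
AA = (1.06 − 1.012)/(1.06 − 1) · 100

80.0000 %


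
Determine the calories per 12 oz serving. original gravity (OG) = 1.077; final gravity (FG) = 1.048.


ABW = (OG−FG)·131.25·0.79/FG;  °P = 259 − 259/SG (for OG→OE and FG→AE);  RE = 0.1808·OE + 0.8192·AE;  Cal = (6.9·ABW + 4·(RE−0.1))·FG·3.55
ABW = (1.077 − 1.048)·131.25·0.79/1.048 = 2.8692
OE = 259 − 259/1.077 = 18.5172 °P
AE = 259 − 259/1.048 = 11.8626 °P
RE = 0.1808·18.5172 + 0.8192·11.8626 = 13.0657 °P
Cal = (6.9·2.8692 + 4·(13.0657−0.1))·1.048·3.55

266.6059 kcal


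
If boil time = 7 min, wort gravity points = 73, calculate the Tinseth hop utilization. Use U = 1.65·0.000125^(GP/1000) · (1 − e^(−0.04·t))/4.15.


bigness = 1.65·0.000125^(73/1000) = 0.8562
boil_factor = (1 − e^(−0.04·7))/4.15 = 0.0588
U = 0.8562 · 0.0588

0.0504


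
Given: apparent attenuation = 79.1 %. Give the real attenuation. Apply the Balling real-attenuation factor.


RA = AA · 0.8192
RA = 79.1 · 0.8192

64.7987 %


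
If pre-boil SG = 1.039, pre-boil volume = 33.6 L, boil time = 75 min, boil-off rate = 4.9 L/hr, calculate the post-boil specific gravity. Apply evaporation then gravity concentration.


V_post = V_pre − rate·(t/60);  SG_post = 1 + (SG_pre−1)·V_pre/V_post
V_post = 33.6 − 4.9·(75/60) = 27.4750
SG_post = 1 + (1.039 − 1)·33.6/27.4750

1.0477


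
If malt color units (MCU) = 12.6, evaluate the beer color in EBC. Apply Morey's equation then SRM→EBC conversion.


SRM = 1.4922·MCU^0.6859;  EBC = SRM·1.97
SRM = 1.4922·12.6^0.6859 = 8.4834
EBC = 8.4834·1.97

16.7123 EBC


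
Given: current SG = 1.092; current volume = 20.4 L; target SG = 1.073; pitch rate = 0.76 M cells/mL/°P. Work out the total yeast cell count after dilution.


V_w = V·((SG_c−1)/(SG_t−1)−1);  °P = 259 − 259/SG_t;  cells = rate·(V+V_w)·°P
V_w = 20.4·((1.092−1)/(1.073−1)−1) = 5.3096
V_final = 20.4 + 5.3096 = 25.7096
°P = 259 − 259/1.073 = 17.6207
cells = 0.76·25.7096·17.6207

344.2957 billion cells


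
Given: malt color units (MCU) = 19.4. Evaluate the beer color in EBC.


SRM = 1.4922·MCU^0.6859;  EBC = SRM·1.97
SRM = 1.4922·19.4^0.6859 = 11.4059
EBC = 11.4059·1.97

22.4697 EBC


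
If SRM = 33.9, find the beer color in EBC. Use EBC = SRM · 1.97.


EBC = 33.9 · 1.97

66.7830 EBC


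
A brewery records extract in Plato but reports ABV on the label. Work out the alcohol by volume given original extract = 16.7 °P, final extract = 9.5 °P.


SG = 259/(259 − P);  ABV = (OG − FG)·131.25
OG = 259/(259 − 16.7) = 1.0689
FG = 259/(259 − 9.5) = 1.0381
ABV = (1.0689 − 1.0381)·131.25

4.0486 % ABV


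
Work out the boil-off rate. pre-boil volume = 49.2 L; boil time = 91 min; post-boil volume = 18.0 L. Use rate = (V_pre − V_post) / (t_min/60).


rate = (49.2 − 18.0) / (91/60)

20.5714 L/hr


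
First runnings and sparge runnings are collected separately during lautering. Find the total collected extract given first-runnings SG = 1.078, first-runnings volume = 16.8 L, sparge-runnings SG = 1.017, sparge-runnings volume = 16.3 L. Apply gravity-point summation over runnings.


total = Σ (SG_i − 1)·1000·V_i
first = (1.078 − 1)·1000·16.8 = 1310.4000
sparge = (1.017 − 1)·1000·16.3 = 277.1000
total = 1310.4000 + 277.1000

1587.5000 gravity·L


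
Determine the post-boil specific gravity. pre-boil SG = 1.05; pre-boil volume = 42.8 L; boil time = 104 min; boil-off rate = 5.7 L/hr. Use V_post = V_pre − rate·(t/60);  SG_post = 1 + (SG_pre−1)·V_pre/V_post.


V_post = 42.8 − 5.7·(104/60) = 32.9200
SG_post = 1 + (1.05 − 1)·42.8/32.9200

1.0650


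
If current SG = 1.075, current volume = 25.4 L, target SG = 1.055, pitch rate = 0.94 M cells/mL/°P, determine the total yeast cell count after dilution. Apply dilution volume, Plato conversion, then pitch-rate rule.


V_w = V·((SG_c−1)/(SG_t−1)−1);  °P = 259 − 259/SG_t;  cells = rate·(V+V_w)·°P
V_w = 25.4·((1.075−1)/(1.055−1)−1) = 9.2364
V_final = 25.4 + 9.2364 = 34.6364
°P = 259 − 259/1.055 = 13.5024
cells = 0.94·34.6364·13.5024

439.6126 billion cells


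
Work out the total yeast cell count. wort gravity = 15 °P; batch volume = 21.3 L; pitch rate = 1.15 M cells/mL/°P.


cells (billions) = rate · V_L · °P
cells = 1.15 · 21.3 · 15

367.4250 billion cells


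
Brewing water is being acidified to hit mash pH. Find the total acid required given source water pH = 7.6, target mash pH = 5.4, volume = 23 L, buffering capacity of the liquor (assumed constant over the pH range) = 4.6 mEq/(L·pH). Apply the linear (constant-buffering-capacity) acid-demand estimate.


acid = buffering capacity · (pH_source − pH_target) · V
acid = 4.6 · (7.6 − 5.4) · 23

232.7600 mEq


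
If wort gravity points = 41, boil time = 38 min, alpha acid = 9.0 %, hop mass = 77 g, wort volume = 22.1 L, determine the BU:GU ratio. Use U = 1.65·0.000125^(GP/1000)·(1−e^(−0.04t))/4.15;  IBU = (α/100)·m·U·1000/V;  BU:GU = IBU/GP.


U = 1.65·0.000125^(41/1000)·(1−e^(−0.04·38))/4.15 = 0.2149
IBU = (9.0/100)·77·0.2149·1000/22.1 = 67.3847
BU:GU = 67.3847/41

1.6435


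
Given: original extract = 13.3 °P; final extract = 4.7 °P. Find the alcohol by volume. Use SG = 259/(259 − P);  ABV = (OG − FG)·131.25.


OG = 259/(259 − 13.3) = 1.0541
FG = 259/(259 − 4.7) = 1.0185
ABV = (1.0541 − 1.0185)·131.25

4.6789 % ABV


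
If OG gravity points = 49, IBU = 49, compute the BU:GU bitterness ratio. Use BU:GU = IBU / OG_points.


BU:GU = 49 / 49

1.0000


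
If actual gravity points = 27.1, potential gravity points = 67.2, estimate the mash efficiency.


efficiency = actual / potential × 100
efficiency = 27.1 / 67.2 × 100

40.3274 %


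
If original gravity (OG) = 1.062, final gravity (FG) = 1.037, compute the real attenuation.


AA = (OG−FG)/(OG−1)·100;  RA = AA·0.8192
AA = (1.062 − 1.037)/(1.062 − 1)·100 = 40.3226
RA = 40.3226·0.8192

33.0323 %


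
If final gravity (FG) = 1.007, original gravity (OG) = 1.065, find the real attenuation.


AA = (OG−FG)/(OG−1)·100;  RA = AA·0.8192
AA = (1.065 − 1.007)/(1.065 − 1)·100 = 89.2308
RA = 89.2308·0.8192

73.0978 %


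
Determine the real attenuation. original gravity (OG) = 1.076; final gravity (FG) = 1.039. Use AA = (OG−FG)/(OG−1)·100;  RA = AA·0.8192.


AA = (1.076 − 1.039)/(1.076 − 1)·100 = 48.6842
RA = 48.6842·0.8192

39.8821 %


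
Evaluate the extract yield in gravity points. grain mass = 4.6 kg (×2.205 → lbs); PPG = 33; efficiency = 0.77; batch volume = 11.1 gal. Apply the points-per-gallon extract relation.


points = lbs × PPG × eff / vol
lbs = 4.6 × 2.205 = 10.1430
points = 10.1430 × 33 × 0.77 / 11.1

23.2192 points


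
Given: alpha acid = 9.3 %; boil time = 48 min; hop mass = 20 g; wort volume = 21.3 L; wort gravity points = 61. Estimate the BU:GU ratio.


U = 1.65·0.000125^(GP/1000)·(1−e^(−0.04t))/4.15;  IBU = (α/100)·m·U·1000/V;  BU:GU = IBU/GP
U = 1.65·0.000125^(61/1000)·(1−e^(−0.04·48))/4.15 = 0.1961
IBU = (9.3/100)·20·0.1961·1000/21.3 = 17.1250
BU:GU = 17.1250/61

0.2807


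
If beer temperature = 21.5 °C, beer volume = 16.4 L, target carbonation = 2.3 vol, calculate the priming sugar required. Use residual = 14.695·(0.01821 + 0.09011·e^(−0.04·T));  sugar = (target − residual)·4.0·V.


residual = 14.695·(0.01821 + 0.09011·e^(−0.04·21.5)) = 0.8279
sugar = (2.3 − 0.8279)·4.0·16.4

96.5676 g


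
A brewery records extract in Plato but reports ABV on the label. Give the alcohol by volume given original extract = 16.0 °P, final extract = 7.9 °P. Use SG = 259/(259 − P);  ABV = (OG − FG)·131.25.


OG = 259/(259 − 16.0) = 1.0658
FG = 259/(259 − 7.9) = 1.0315
ABV = (1.0658 − 1.0315)·131.25

4.5126 % ABV


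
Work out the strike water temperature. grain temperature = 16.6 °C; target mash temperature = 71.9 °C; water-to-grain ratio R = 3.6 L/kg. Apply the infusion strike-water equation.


T_strike = (0.41/R)·(T_mash − T_grain) + T_mash
T_strike = (0.41/3.6)·(71.9 − 16.6) + 71.9

78.1981 °C


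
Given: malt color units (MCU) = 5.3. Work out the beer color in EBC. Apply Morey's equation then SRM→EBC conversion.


SRM = 1.4922·MCU^0.6859;  EBC = SRM·1.97
SRM = 1.4922·5.3^0.6859 = 4.6839
EBC = 4.6839·1.97

9.2273 EBC


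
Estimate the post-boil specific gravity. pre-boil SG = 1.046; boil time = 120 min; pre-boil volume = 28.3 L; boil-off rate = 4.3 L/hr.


V_post = V_pre − rate·(t/60);  SG_post = 1 + (SG_pre−1)·V_pre/V_post
V_post = 28.3 − 4.3·(120/60) = 19.7000
SG_post = 1 + (1.046 − 1)·28.3/19.7000

1.0661


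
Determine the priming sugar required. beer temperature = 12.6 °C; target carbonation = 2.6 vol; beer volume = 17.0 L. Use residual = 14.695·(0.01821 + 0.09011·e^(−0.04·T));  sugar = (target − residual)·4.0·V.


residual = 14.695·(0.01821 + 0.09011·e^(−0.04·12.6)) = 1.0675
sugar = (2.6 − 1.0675)·4.0·17.0

104.2075 g


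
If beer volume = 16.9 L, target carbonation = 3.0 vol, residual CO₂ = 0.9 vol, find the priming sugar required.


sugar = (target − residual)·4.0·V
sugar = (3.0 − 0.9)·4.0·16.9

141.9600 g


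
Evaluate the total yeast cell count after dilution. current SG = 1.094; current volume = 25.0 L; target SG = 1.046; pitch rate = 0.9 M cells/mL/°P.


V_w = V·((SG_c−1)/(SG_t−1)−1);  °P = 259 − 259/SG_t;  cells = rate·(V+V_w)·°P
V_w = 25.0·((1.094−1)/(1.046−1)−1) = 26.0870
V_final = 25.0 + 26.0870 = 51.0870
°P = 259 − 259/1.046 = 11.3901
cells = 0.9·51.0870·11.3901

523.6950 billion cells


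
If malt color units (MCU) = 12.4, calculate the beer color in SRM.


SRM = 1.4922 · MCU^0.6859
SRM = 1.4922 · 12.4^0.6859

8.3908 SRM


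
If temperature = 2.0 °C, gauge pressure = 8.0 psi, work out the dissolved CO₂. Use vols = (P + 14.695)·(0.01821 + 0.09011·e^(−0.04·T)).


vols = (8.0 + 14.695)·(0.01821 + 0.09011·e^(−0.04·2.0))

2.3011 volumes


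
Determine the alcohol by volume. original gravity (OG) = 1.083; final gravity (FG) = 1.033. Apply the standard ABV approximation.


ABV = (OG − FG) · 131.25
ABV = (1.083 − 1.033) · 131.25

6.5625 % ABV


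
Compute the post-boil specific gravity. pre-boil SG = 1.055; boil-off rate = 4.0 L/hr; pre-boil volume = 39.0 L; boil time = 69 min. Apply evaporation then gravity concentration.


V_post = V_pre − rate·(t/60);  SG_post = 1 + (SG_pre−1)·V_pre/V_post
V_post = 39.0 − 4.0·(69/60) = 34.4000
SG_post = 1 + (1.055 − 1)·39.0/34.4000

1.0624


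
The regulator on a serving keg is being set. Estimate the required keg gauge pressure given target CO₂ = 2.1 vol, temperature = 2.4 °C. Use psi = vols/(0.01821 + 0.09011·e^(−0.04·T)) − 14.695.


psi = 2.1/(0.01821 + 0.09011·e^(−0.04·2.4)) − 14.695

6.2900 psi


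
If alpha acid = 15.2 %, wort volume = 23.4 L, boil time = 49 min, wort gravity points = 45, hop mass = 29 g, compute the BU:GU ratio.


U = 1.65·0.000125^(GP/1000)·(1−e^(−0.04t))/4.15;  IBU = (α/100)·m·U·1000/V;  BU:GU = IBU/GP
U = 1.65·0.000125^(45/1000)·(1−e^(−0.04·49))/4.15 = 0.2280
IBU = (15.2/100)·29·0.2280·1000/23.4 = 42.9425
BU:GU = 42.9425/45

0.9543


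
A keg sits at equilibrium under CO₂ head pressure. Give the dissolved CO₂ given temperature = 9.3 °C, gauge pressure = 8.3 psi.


vols = (P + 14.695)·(0.01821 + 0.09011·e^(−0.04·T))
vols = (8.3 + 14.695)·(0.01821 + 0.09011·e^(−0.04·9.3))

1.8471 volumes


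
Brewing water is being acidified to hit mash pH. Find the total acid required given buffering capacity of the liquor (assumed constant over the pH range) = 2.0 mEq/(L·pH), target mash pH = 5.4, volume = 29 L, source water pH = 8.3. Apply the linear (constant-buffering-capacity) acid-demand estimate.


acid = buffering capacity · (pH_source − pH_target) · V
acid = 2.0 · (8.3 − 5.4) · 29

168.2000 mEq


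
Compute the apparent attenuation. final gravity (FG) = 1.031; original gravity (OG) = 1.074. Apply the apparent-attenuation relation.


AA = (OG − FG)/(OG − 1) · 100
AA = (1.074 − 1.031)/(1.074 − 1) · 100

58.1081 %


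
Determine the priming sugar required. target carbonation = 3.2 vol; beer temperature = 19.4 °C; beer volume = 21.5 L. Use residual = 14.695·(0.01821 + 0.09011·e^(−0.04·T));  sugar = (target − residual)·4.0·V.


residual = 14.695·(0.01821 + 0.09011·e^(−0.04·19.4)) = 0.8770
sugar = (3.2 − 0.8770)·4.0·21.5

199.7750 g


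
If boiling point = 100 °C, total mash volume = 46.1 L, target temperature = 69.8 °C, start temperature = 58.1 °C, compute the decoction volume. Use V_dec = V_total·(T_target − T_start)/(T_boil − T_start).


V_dec = 46.1·(69.8 − 58.1)/(100 − 58.1)

12.8728 L


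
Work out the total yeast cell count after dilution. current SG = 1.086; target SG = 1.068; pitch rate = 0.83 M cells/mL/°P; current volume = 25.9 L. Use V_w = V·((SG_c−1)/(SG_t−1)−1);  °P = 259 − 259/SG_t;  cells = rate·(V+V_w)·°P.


V_w = 25.9·((1.086−1)/(1.068−1)−1) = 6.8559
V_final = 25.9 + 6.8559 = 32.7559
°P = 259 − 259/1.068 = 16.4906
cells = 0.83·32.7559·16.4906

448.3372 billion cells


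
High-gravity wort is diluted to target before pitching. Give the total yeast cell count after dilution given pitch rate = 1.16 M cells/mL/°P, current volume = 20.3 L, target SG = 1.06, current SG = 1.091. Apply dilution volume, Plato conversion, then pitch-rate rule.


V_w = V·((SG_c−1)/(SG_t−1)−1);  °P = 259 − 259/SG_t;  cells = rate·(V+V_w)·°P
V_w = 20.3·((1.091−1)/(1.06−1)−1) = 10.4883
V_final = 20.3 + 10.4883 = 30.7883
°P = 259 − 259/1.06 = 14.6604
cells = 1.16·30.7883·14.6604

523.5876 billion cells


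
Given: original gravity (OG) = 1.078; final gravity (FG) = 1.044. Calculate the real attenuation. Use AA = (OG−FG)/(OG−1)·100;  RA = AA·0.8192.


AA = (1.078 − 1.044)/(1.078 − 1)·100 = 43.5897
RA = 43.5897·0.8192

35.7087 %


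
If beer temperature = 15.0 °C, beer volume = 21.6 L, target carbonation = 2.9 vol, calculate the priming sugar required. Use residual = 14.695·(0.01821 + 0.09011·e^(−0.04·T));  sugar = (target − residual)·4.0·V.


residual = 14.695·(0.01821 + 0.09011·e^(−0.04·15.0)) = 0.9943
sugar = (2.9 − 0.9943)·4.0·21.6

164.6513 g


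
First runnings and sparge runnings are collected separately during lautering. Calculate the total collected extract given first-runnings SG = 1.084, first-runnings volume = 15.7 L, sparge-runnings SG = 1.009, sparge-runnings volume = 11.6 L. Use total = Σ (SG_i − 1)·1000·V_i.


first = (1.084 − 1)·1000·15.7 = 1318.8000
sparge = (1.009 − 1)·1000·11.6 = 104.4000
total = 1318.8000 + 104.4000

1423.2000 gravity·L


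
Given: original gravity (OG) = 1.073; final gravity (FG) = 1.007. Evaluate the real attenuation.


AA = (OG−FG)/(OG−1)·100;  RA = AA·0.8192
AA = (1.073 − 1.007)/(1.073 − 1)·100 = 90.4110
RA = 90.4110·0.8192

74.0647 %


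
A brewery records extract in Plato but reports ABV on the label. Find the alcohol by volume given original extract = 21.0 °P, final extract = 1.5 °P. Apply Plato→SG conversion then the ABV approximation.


SG = 259/(259 − P);  ABV = (OG − FG)·131.25
OG = 259/(259 − 21.0) = 1.0882
FG = 259/(259 − 1.5) = 1.0058
ABV = (1.0882 − 1.0058)·131.25

10.8163 % ABV


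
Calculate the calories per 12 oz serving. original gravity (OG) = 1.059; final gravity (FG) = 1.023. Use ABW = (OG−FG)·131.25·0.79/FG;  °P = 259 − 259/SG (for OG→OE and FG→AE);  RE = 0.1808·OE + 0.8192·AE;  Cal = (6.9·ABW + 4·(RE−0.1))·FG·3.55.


ABW = (1.059 − 1.023)·131.25·0.79/1.023 = 3.6488
OE = 259 − 259/1.059 = 14.4297 °P
AE = 259 − 259/1.023 = 5.8231 °P
RE = 0.1808·14.4297 + 0.8192·5.8231 = 7.3791 °P
Cal = (6.9·3.6488 + 4·(7.3791−0.1))·1.023·3.55

197.1749 kcal


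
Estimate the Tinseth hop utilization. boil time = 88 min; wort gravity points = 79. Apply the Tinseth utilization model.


U = 1.65·0.000125^(GP/1000) · (1 − e^(−0.04·t))/4.15
bigness = 1.65·0.000125^(79/1000) = 0.8112
boil_factor = (1 − e^(−0.04·88))/4.15 = 0.2338
U = 0.8112 · 0.2338

0.1897


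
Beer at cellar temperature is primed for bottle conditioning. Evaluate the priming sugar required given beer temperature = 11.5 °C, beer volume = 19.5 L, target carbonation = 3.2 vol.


residual = 14.695·(0.01821 + 0.09011·e^(−0.04·T));  sugar = (target − residual)·4.0·V
residual = 14.695·(0.01821 + 0.09011·e^(−0.04·11.5)) = 1.1035
sugar = (3.2 − 1.1035)·4.0·19.5

163.5254 g


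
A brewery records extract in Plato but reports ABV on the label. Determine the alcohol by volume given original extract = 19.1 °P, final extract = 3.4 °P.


SG = 259/(259 − P);  ABV = (OG − FG)·131.25
OG = 259/(259 − 19.1) = 1.0796
FG = 259/(259 − 3.4) = 1.0133
ABV = (1.0796 − 1.0133)·131.25

8.7038 % ABV


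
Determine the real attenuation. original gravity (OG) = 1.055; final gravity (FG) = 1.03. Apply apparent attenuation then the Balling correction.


AA = (OG−FG)/(OG−1)·100;  RA = AA·0.8192
AA = (1.055 − 1.03)/(1.055 − 1)·100 = 45.4545
RA = 45.4545·0.8192

37.2364 %


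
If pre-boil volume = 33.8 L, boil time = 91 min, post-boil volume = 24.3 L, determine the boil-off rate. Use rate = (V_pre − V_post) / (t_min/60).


rate = (33.8 − 24.3) / (91/60)

6.2637 L/hr


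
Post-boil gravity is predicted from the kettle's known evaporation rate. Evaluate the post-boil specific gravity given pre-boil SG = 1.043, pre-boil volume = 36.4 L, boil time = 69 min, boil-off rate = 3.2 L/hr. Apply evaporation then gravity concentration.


V_post = V_pre − rate·(t/60);  SG_post = 1 + (SG_pre−1)·V_pre/V_post
V_post = 36.4 − 3.2·(69/60) = 32.7200
SG_post = 1 + (1.043 − 1)·36.4/32.7200

1.0478


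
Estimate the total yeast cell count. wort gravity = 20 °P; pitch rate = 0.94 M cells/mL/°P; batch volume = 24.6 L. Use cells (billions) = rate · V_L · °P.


cells = 0.94 · 24.6 · 20

462.4800 billion cells


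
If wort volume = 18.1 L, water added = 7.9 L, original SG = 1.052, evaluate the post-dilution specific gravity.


SG_new = 1 + (SG_old − 1)·V_old/(V_old + V_water)
pts = (1.052 − 1)·1000·18.1/(18.1 + 7.9) = 36.2000
SG_new = 1 + 36.2000/1000

1.0362


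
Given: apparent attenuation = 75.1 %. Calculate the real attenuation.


RA = AA · 0.8192
RA = 75.1 · 0.8192

61.5219 %


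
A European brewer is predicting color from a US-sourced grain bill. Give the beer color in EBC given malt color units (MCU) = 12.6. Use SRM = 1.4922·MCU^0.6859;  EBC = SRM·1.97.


SRM = 1.4922·12.6^0.6859 = 8.4834
EBC = 8.4834·1.97

16.7123 EBC


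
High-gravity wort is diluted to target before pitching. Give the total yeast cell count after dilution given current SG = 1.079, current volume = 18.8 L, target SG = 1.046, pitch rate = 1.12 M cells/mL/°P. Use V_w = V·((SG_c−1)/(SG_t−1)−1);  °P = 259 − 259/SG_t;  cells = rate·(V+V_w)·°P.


V_w = 18.8·((1.079−1)/(1.046−1)−1) = 13.4870
V_final = 18.8 + 13.4870 = 32.2870
°P = 259 − 259/1.046 = 11.3901
cells = 1.12·32.2870·11.3901

411.8803 billion cells


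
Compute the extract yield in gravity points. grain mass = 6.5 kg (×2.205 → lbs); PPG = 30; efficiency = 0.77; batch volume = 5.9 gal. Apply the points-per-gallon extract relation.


points = lbs × PPG × eff / vol
lbs = 6.5 × 2.205 = 14.3325
points = 14.3325 × 30 × 0.77 / 5.9

56.1154 points


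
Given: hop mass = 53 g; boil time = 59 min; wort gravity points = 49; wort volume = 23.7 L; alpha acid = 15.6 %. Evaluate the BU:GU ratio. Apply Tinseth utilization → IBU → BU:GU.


U = 1.65·0.000125^(GP/1000)·(1−e^(−0.04t))/4.15;  IBU = (α/100)·m·U·1000/V;  BU:GU = IBU/GP
U = 1.65·0.000125^(49/1000)·(1−e^(−0.04·59))/4.15 = 0.2318
IBU = (15.6/100)·53·0.2318·1000/23.7 = 80.8655
BU:GU = 80.8655/49

1.6503


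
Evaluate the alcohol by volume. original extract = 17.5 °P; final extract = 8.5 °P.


SG = 259/(259 − P);  ABV = (OG − FG)·131.25
OG = 259/(259 − 17.5) = 1.0725
FG = 259/(259 − 8.5) = 1.0339
ABV = (1.0725 − 1.0339)·131.25

5.0573 % ABV


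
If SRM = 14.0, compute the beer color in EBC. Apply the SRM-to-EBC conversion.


EBC = SRM · 1.97
EBC = 14.0 · 1.97

27.5800 EBC


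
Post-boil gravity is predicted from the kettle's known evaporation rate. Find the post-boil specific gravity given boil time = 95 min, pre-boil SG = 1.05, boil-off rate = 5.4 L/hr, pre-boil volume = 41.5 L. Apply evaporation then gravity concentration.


V_post = V_pre − rate·(t/60);  SG_post = 1 + (SG_pre−1)·V_pre/V_post
V_post = 41.5 − 5.4·(95/60) = 32.9500
SG_post = 1 + (1.05 − 1)·41.5/32.9500

1.0630


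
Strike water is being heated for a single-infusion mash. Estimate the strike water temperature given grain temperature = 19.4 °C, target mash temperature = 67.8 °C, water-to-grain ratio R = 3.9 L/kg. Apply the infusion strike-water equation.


T_strike = (0.41/R)·(T_mash − T_grain) + T_mash
T_strike = (0.41/3.9)·(67.8 − 19.4) + 67.8

72.8882 °C


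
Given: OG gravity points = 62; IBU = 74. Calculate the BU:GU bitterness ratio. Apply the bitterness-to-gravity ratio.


BU:GU = IBU / OG_points
BU:GU = 74 / 62

1.1935


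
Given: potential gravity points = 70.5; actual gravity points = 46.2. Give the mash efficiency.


efficiency = actual / potential × 100
efficiency = 46.2 / 70.5 × 100

65.5319 %


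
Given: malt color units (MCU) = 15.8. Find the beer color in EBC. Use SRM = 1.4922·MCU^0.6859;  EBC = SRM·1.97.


SRM = 1.4922·15.8^0.6859 = 9.9080
EBC = 9.9080·1.97

19.5188 EBC


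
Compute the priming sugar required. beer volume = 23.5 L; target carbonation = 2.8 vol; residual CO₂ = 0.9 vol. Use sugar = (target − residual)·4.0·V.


sugar = (2.8 − 0.9)·4.0·23.5

178.6000 g


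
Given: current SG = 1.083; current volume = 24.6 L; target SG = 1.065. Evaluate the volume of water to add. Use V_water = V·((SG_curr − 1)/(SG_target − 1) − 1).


V_water = 24.6·((1.083 − 1)/(1.065 − 1) − 1)

6.8123 L


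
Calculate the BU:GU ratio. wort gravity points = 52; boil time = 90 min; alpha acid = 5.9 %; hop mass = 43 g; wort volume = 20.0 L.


U = 1.65·0.000125^(GP/1000)·(1−e^(−0.04t))/4.15;  IBU = (α/100)·m·U·1000/V;  BU:GU = IBU/GP
U = 1.65·0.000125^(52/1000)·(1−e^(−0.04·90))/4.15 = 0.2424
IBU = (5.9/100)·43·0.2424·1000/20.0 = 30.7421
BU:GU = 30.7421/52

0.5912


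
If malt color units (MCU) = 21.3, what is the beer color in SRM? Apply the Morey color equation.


SRM = 1.4922 · MCU^0.6859
SRM = 1.4922 · 21.3^0.6859

12.1608 SRM


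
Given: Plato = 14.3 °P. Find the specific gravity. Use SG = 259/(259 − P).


SG = 259/(259 − 14.3)

1.0584


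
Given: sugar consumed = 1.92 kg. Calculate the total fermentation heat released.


Q = m_sugar · 590 kJ/kg
Q = 1.92 · 590

1132.8000 kJ


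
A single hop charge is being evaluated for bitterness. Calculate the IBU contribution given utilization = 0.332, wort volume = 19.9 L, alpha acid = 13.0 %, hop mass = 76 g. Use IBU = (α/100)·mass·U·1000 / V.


IBU = (13.0/100)·76·0.332·1000 / 19.9

164.8322 IBU


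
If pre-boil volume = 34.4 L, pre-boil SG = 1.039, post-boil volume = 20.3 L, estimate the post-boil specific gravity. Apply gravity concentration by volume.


SG_post = 1 + (SG_pre − 1)·V_pre/V_post
pts_pre = (1.039 − 1)·1000 = 39.0000
pts_post = 39.0000·34.4/20.3 = 66.0887
SG_post = 1 + 66.0887/1000

1.0661


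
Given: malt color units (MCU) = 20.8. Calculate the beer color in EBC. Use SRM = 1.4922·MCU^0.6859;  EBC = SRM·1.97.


SRM = 1.4922·20.8^0.6859 = 11.9643
EBC = 11.9643·1.97

23.5696 EBC


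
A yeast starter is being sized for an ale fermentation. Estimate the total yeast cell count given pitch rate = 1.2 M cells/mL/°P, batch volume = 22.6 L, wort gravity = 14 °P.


cells (billions) = rate · V_L · °P
cells = 1.2 · 22.6 · 14

379.6800 billion cells


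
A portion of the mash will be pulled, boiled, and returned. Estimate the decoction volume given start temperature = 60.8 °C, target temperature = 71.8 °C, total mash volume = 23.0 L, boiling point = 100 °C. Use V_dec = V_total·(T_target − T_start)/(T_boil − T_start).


V_dec = 23.0·(71.8 − 60.8)/(100 − 60.8)

6.4541 L


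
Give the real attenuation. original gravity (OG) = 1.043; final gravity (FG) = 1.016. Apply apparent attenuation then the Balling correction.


AA = (OG−FG)/(OG−1)·100;  RA = AA·0.8192
AA = (1.043 − 1.016)/(1.043 − 1)·100 = 62.7907
RA = 62.7907·0.8192

51.4381 %


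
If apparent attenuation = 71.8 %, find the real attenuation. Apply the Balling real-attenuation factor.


RA = AA · 0.8192
RA = 71.8 · 0.8192

58.8186 %


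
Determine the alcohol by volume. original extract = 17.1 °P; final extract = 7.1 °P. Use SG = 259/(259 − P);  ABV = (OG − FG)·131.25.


OG = 259/(259 − 17.1) = 1.0707
FG = 259/(259 − 7.1) = 1.0282
ABV = (1.0707 − 1.0282)·131.25

5.5787 % ABV


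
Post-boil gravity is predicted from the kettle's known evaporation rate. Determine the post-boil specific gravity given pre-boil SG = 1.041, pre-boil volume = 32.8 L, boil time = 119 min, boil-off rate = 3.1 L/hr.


V_post = V_pre − rate·(t/60);  SG_post = 1 + (SG_pre−1)·V_pre/V_post
V_post = 32.8 − 3.1·(119/60) = 26.6517
SG_post = 1 + (1.041 − 1)·32.8/26.6517

1.0505


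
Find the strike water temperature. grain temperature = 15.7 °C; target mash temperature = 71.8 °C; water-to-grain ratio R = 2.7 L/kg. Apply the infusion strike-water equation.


T_strike = (0.41/R)·(T_mash − T_grain) + T_mash
T_strike = (0.41/2.7)·(71.8 − 15.7) + 71.8

80.3189 °C


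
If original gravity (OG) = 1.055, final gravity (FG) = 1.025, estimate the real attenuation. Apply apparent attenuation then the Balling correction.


AA = (OG−FG)/(OG−1)·100;  RA = AA·0.8192
AA = (1.055 − 1.025)/(1.055 − 1)·100 = 54.5455
RA = 54.5455·0.8192

44.6836 %


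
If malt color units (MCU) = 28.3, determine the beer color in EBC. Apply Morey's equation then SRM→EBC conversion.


SRM = 1.4922·MCU^0.6859;  EBC = SRM·1.97
SRM = 1.4922·28.3^0.6859 = 14.7777
EBC = 14.7777·1.97

29.1121 EBC


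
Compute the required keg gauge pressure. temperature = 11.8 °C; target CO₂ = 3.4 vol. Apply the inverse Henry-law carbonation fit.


psi = vols/(0.01821 + 0.09011·e^(−0.04·T)) − 14.695
psi = 3.4/(0.01821 + 0.09011·e^(−0.04·11.8)) − 14.695

30.9938 psi


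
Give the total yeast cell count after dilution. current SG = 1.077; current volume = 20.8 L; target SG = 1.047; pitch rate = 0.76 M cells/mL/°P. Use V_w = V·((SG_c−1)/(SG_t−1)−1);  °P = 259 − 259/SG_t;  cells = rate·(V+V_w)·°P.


V_w = 20.8·((1.077−1)/(1.047−1)−1) = 13.2766
V_final = 20.8 + 13.2766 = 34.0766
°P = 259 − 259/1.047 = 11.6266
cells = 0.76·34.0766·11.6266

301.1069 billion cells


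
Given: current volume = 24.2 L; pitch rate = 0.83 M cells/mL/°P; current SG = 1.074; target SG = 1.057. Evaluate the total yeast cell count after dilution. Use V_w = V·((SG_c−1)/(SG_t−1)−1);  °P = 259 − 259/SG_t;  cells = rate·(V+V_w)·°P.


V_w = 24.2·((1.074−1)/(1.057−1)−1) = 7.2175
V_final = 24.2 + 7.2175 = 31.4175
°P = 259 − 259/1.057 = 13.9669
cells = 0.83·31.4175·13.9669

364.2084 billion cells


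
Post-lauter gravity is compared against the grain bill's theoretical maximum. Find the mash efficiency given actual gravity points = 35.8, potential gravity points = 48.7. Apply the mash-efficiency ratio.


efficiency = actual / potential × 100
efficiency = 35.8 / 48.7 × 100

73.5113 %


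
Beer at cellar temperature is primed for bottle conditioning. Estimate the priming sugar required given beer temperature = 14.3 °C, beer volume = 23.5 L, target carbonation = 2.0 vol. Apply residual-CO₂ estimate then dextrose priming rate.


residual = 14.695·(0.01821 + 0.09011·e^(−0.04·T));  sugar = (target − residual)·4.0·V
residual = 14.695·(0.01821 + 0.09011·e^(−0.04·14.3)) = 1.0149
sugar = (2.0 − 1.0149)·4.0·23.5

92.5947 g


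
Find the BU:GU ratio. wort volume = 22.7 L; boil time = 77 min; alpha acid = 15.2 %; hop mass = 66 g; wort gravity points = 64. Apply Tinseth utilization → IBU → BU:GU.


U = 1.65·0.000125^(GP/1000)·(1−e^(−0.04t))/4.15;  IBU = (α/100)·m·U·1000/V;  BU:GU = IBU/GP
U = 1.65·0.000125^(64/1000)·(1−e^(−0.04·77))/4.15 = 0.2134
IBU = (15.2/100)·66·0.2134·1000/22.7 = 94.3119
BU:GU = 94.3119/64

1.4736


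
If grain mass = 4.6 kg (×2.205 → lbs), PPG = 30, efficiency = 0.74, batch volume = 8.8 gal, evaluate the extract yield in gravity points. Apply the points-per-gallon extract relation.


points = lbs × PPG × eff / vol
lbs = 4.6 × 2.205 = 10.1430
points = 10.1430 × 30 × 0.74 / 8.8

25.5880 points


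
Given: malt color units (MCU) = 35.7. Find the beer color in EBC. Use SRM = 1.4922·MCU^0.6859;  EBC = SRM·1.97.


SRM = 1.4922·35.7^0.6859 = 17.3301
EBC = 17.3301·1.97

34.1404 EBC


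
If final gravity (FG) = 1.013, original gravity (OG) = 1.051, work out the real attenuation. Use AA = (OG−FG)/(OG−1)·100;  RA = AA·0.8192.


AA = (1.051 − 1.013)/(1.051 − 1)·100 = 74.5098
RA = 74.5098·0.8192

61.0384 %


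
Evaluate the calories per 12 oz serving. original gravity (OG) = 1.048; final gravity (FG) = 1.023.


ABW = (OG−FG)·131.25·0.79/FG;  °P = 259 − 259/SG (for OG→OE and FG→AE);  RE = 0.1808·OE + 0.8192·AE;  Cal = (6.9·ABW + 4·(RE−0.1))·FG·3.55
ABW = (1.048 − 1.023)·131.25·0.79/1.023 = 2.5339
OE = 259 − 259/1.048 = 11.8626 °P
AE = 259 − 259/1.023 = 5.8231 °P
RE = 0.1808·11.8626 + 0.8192·5.8231 = 6.9150 °P
Cal = (6.9·2.5339 + 4·(6.9150−0.1))·1.023·3.55

162.4946 kcal


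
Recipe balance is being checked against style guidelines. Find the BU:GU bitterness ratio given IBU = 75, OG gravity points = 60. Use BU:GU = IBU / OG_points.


BU:GU = 75 / 60

1.2500


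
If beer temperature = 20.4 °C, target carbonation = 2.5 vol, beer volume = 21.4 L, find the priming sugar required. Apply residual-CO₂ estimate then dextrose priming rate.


residual = 14.695·(0.01821 + 0.09011·e^(−0.04·T));  sugar = (target − residual)·4.0·V
residual = 14.695·(0.01821 + 0.09011·e^(−0.04·20.4)) = 0.8531
sugar = (2.5 − 0.8531)·4.0·21.4

140.9714 g


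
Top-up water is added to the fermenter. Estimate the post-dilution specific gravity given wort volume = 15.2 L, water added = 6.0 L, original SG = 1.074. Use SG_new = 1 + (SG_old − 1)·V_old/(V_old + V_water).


pts = (1.074 − 1)·1000·15.2/(15.2 + 6.0) = 53.0566
SG_new = 1 + 53.0566/1000

1.0531


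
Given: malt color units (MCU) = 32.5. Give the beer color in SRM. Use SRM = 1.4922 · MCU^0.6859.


SRM = 1.4922 · 32.5^0.6859

16.2490 SRM


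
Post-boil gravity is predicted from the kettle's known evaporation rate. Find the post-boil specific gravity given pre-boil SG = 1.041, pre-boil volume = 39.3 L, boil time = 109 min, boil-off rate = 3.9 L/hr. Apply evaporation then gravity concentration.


V_post = V_pre − rate·(t/60);  SG_post = 1 + (SG_pre−1)·V_pre/V_post
V_post = 39.3 − 3.9·(109/60) = 32.2150
SG_post = 1 + (1.041 − 1)·39.3/32.2150

1.0500


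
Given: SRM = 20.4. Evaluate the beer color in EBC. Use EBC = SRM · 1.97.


EBC = 20.4 · 1.97

40.1880 EBC


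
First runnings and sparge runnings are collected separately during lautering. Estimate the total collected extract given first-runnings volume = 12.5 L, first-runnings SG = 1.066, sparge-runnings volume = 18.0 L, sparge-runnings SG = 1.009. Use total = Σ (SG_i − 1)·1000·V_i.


first = (1.066 − 1)·1000·12.5 = 825.0000
sparge = (1.009 − 1)·1000·18.0 = 162.0000
total = 825.0000 + 162.0000

987.0000 gravity·L


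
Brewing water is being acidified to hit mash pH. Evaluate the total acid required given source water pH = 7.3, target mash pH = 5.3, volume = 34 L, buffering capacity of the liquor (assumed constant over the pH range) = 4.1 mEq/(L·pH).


acid = buffering capacity · (pH_source − pH_target) · V
acid = 4.1 · (7.3 − 5.3) · 34

278.8000 mEq


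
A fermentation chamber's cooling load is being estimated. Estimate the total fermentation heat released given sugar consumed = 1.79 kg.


Q = m_sugar · 590 kJ/kg
Q = 1.79 · 590

1056.1000 kJ


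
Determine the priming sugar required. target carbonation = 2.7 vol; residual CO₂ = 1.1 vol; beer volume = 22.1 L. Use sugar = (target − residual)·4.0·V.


sugar = (2.7 − 1.1)·4.0·22.1

141.4400 g


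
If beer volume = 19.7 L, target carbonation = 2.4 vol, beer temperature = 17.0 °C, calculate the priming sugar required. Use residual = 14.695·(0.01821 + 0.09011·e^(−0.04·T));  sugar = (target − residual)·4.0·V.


residual = 14.695·(0.01821 + 0.09011·e^(−0.04·17.0)) = 0.9384
sugar = (2.4 − 0.9384)·4.0·19.7

115.1708 g


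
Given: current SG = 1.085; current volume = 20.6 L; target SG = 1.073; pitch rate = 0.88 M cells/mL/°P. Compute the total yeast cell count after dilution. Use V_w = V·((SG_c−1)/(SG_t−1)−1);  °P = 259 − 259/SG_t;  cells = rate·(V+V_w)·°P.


V_w = 20.6·((1.085−1)/(1.073−1)−1) = 3.3863
V_final = 20.6 + 3.3863 = 23.9863
°P = 259 − 259/1.073 = 17.6207
cells = 0.88·23.9863·17.6207

371.9366 billion cells
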